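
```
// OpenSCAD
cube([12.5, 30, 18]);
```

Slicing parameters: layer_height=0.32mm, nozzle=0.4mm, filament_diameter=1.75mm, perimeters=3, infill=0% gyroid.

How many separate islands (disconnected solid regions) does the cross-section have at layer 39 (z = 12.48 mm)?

1

At z = 12.48 mm: the 12.5×30 cube contributes its full rectangle. Overall, the cross-section is a single solid region. Island count = 1.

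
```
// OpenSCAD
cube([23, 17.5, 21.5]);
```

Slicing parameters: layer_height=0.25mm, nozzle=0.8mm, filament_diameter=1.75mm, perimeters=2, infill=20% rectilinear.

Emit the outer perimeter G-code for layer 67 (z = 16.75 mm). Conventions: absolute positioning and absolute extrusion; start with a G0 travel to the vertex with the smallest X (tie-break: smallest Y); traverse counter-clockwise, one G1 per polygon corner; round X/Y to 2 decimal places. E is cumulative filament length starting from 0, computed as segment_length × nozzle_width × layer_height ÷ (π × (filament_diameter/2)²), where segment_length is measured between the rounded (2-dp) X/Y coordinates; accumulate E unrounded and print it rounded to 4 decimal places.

G0 X0.00 Y0.00 Z16.75
G1 X23.00 Y0.00 E1.9125
G1 X23.00 Y17.50 E3.3676
G1 X0.00 Y17.50 E5.2800
G1 X0.00 Y0.00 E6.7352

At z = 16.75 mm: the cube is present — its section is the full 23×17.5 rectangle. The outline is a single polygon with 4 vertices. Extrusion per mm of travel: 0.8 × 0.25 / (π × 0.875²) = 0.083150. Accumulating E over each segment gives final E = 6.7352.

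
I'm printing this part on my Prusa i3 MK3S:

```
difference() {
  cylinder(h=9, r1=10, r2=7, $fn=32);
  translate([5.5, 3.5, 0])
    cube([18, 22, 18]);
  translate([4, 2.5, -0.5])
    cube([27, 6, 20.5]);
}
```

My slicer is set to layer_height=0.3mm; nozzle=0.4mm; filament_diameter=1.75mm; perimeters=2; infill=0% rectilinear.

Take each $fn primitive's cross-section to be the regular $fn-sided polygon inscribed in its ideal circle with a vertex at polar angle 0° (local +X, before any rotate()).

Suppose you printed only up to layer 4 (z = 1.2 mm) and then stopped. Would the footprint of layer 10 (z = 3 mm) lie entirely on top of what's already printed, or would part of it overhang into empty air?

Compare the two slices. At z = 1.2: the cone: at t=0.133 of its height the radius interpolates to r₁+(r₂−r₁)t = 9.600, giving a regular 32-gon of that circumradius (area = (32/2)·9.600²·sin(360°/32) = 287.67 mm²); the cube at (5.5, 3.5) (footprint 18×22) is included at this height (area 396.00 mm²); the cube at (4, 2.5) is present — its section is the full 27×6 rectangle (area 162.00 mm²); Taking the first minus the rest: starting from the cone (287.67 mm²), the 18×22 cube at (5.5, 3.5) partially overlaps it — only the 8.87 mm² overlap (of its 396.00 mm²) is removed, clipping the outline; the 27×6 cube at (4, 2.5) partially overlaps it — only the 12.23 mm² overlap (of its 162.00 mm²) is removed, clipping the outline — area = 266.58 mm². At z = 3: the cone: at t=0.333 of its height the radius interpolates to r₁+(r₂−r₁)t = 9.000, giving a regular 32-gon of that circumradius (area = (32/2)·9.000²·sin(360°/32) = 252.84 mm²); the cube at (5.5, 3.5) (footprint 18×22) is included at this height (area 396.00 mm²); the 27×6 cube at (4, 2.5) contributes its full rectangle (area 162.00 mm²); After the difference (first − rest): starting from the cone (252.84 mm²), the 18×22 cube at (5.5, 3.5) partially overlaps it — only the 5.82 mm² overlap (of its 396.00 mm²) is removed, clipping the outline; the 27×6 cube at (4, 2.5) partially overlaps it — only the 10.59 mm² overlap (of its 162.00 mm²) is removed, clipping the outline — area = 236.42 mm². Checking containment: the cross-section at z = 3 is a subset of the cross-section at z = 1.2.

entirely on top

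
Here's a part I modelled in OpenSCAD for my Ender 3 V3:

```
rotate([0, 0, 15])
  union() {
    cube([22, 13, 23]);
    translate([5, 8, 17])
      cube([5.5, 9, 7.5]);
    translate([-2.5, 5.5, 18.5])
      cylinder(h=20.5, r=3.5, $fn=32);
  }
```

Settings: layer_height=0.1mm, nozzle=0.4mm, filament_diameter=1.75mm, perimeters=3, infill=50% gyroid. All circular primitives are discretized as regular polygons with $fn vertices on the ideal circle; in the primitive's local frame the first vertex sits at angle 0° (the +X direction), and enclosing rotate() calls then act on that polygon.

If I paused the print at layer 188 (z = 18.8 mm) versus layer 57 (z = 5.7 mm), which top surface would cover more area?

Layer 188 (z = 18.8): the cube is present — its section is the full 22×13 rectangle (area 286.00 mm²); the 5.5×9 cube at (5, 8) contributes its full rectangle (area 49.50 mm²); the cylinder at (-2.5, 5.5): section is a regular 32-gon, circumradius r=3.5 (area = (32/2)·3.500²·sin(360°/32) = 38.24 mm²); Combining (union): the regions partially overlap — summed areas 373.74 mm² minus the doubly-counted overlap 30.81 mm² gives 342.93 mm² — area = 342.93 mm²; (whole slice rotated 15° about Z — lengths, areas and connectivity unchanged). So its area = 342.93 mm². Layer 57 (z = 5.7): the cube (footprint 22×13) is included at this height (area 286.00 mm²); the cube at (5, 8) does not reach this height (z outside [17, 24.5]); the cylinder at (-2.5, 5.5) is not intersected at this z (z outside [18.5, 39]); Taking the union: only the 22×13 cube is present, so the union is just that shape — area = 286.00 mm²; (whole slice rotated 15° about Z — lengths, areas and connectivity unchanged). So its area = 286.00 mm². Layer 188 is larger (342.93 vs 286.00 mm²).

layer 188 (z = 18.8 mm)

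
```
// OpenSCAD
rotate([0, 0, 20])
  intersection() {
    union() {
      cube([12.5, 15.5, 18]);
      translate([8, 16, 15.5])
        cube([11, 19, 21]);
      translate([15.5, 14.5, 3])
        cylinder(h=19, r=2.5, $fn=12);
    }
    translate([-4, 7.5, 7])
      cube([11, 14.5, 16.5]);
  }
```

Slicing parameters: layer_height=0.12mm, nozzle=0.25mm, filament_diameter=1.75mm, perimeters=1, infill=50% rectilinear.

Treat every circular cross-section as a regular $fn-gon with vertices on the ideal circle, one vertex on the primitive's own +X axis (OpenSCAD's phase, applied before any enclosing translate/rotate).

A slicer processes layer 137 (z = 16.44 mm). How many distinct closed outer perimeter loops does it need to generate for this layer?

At z = 16.44 mm: the 12.5×15.5 cube contributes its full rectangle; the cube at (8, 16) is present — its section is the full 11×19 rectangle; the r=2.5 cylinder at (15.5, 14.5) gives a regular 12-gon of circumradius 2.5 (constant along its height); Taking the union: the regions partially overlap (shared area 2.52 mm²), so overlapping operands fuse into one piece — 2 connected regions; the cube at (-4, 7.5) is present — its section is the full 11×14.5 rectangle; After intersecting: the 11×14.5 cube at (-4, 7.5) partially overlaps the result so far; clipping to the common part keeps 56.00 mm² — 1 connected region; (whole slice rotated 20° about Z — lengths, areas and connectivity unchanged). The result has 1 disconnected region.

1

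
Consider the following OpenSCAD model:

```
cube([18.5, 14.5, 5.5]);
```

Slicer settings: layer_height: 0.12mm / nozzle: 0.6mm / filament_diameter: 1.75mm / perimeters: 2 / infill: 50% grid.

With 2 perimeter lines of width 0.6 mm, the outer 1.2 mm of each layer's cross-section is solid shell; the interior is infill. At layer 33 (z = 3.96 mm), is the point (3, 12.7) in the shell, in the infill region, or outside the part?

At z = 3.96 mm: the cube (footprint 18.5×14.5) is included at this height. Overall, the cross-section is a single solid region. The nearest boundary edge runs (18.50, 14.50)→(0.00, 14.50); distance from the point to it = 1.80 mm. The point is inside the cross-section and 1.80 mm from the nearest boundary — more than the 1.2 mm shell width (2 × 0.6), so it's in the infill interior.

infill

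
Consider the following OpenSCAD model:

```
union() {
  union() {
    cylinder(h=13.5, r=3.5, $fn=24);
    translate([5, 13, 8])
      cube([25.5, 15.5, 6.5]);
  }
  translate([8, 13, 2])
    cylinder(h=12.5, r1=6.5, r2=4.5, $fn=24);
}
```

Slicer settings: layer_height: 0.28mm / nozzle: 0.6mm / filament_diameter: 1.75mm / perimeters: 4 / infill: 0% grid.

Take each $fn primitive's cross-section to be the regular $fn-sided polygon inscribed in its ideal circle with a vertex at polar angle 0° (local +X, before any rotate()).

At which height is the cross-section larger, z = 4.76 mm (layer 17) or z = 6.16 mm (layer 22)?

layer 17 (z = 4.76 mm)

Layer 17 (z = 4.76): the r=3.5 cylinder contributes a regular 24-gon of circumradius 3.5 (area = (24/2)·3.500²·sin(360°/24) = 38.05 mm²); the cube at (5, 13) is not intersected at this z (z outside [8, 14.5]); Merging all regions: only the r=3.5 cylinder is present, so the union is just that shape — area = 38.05 mm²; the cone at (8, 13) (r1=6.5→r2=4.5) has section circumradius 6.058 here — a regular 24-gon (area = (24/2)·6.058²·sin(360°/24) = 114.00 mm²); Taking the union: the 2 present regions are separate (no shared area or edge), so areas and boundary lengths simply add and each stays a separate island — area = 152.04 mm². So its area = 152.04 mm². Layer 22 (z = 6.16): the r=3.5 cylinder contributes a regular 24-gon of circumradius 3.5 (area = (24/2)·3.500²·sin(360°/24) = 38.05 mm²); the cube at (5, 13) is absent (z outside [8, 14.5]); Taking the union: only the r=3.5 cylinder is present, so the union is just that shape — area = 38.05 mm²; the cone at (8, 13) contributes a regular 24-gon of circumradius 5.834 (interpolated between r1=6.5 and r2=4.5 at t=0.333) (area = (24/2)·5.834²·sin(360°/24) = 105.72 mm²); Merging all regions: the 2 present regions are separate (no shared area or edge), so areas and boundary lengths simply add and each stays a separate island — area = 143.77 mm². So its area = 143.77 mm². Layer 17 is larger (152.04 vs 143.77 mm²).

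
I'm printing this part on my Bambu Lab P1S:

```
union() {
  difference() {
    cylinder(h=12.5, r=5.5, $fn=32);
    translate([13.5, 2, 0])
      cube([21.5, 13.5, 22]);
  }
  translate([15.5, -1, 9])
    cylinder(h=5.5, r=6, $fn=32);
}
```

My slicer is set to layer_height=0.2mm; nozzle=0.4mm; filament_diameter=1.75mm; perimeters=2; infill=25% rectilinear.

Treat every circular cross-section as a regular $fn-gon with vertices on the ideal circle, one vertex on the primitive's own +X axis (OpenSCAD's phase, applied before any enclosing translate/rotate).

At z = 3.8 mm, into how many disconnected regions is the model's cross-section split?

At z = 3.8 mm: the cylinder: section is a regular 32-gon, circumradius r=5.5; the cube at (13.5, 2) is present — its section is the full 21.5×13.5 rectangle; After the difference (first − rest): starting from the r=5.5 cylinder, the 21.5×13.5 cube at (13.5, 2) misses the remaining region (no effect) — 1 connected region; the cylinder at (15.5, -1) is absent (z outside [9, 14.5]); Taking the union: only the result so far is present, so the union is just that shape — 1 connected region. The result has 1 disconnected region.

1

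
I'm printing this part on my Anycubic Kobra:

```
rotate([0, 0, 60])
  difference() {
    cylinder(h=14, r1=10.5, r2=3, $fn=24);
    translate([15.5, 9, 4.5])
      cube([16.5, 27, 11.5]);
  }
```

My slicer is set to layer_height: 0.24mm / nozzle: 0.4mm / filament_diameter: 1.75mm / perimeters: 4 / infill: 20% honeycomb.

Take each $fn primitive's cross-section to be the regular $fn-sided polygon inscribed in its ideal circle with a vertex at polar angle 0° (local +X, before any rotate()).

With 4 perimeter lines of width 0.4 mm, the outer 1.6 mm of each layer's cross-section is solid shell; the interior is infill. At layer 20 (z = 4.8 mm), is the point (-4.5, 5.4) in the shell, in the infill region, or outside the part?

shell

At z = 4.8 mm: the cone (r1=10.5→r2=3) has section circumradius 7.929 here — a regular 24-gon; the 16.5×27 cube at (15.5, 9) contributes its full rectangle; After the difference (first − rest): starting from the cone, the 16.5×27 cube at (15.5, 9) misses the remaining region (no effect) — 1 connected region; (whole slice rotated 60° about Z — lengths, areas and connectivity unchanged). Overall, the cross-section is a single solid region. Undo the 60° rotation: the query point maps to (2.427, 6.597) in the un-rotated model frame. The nearest boundary edge runs (2.05, 7.66)→(3.96, 6.87); distance from the point to it = 0.84 mm. The point is inside the cross-section, 0.84 mm from the nearest boundary — within the 1.6 mm shell band (4 × 0.4).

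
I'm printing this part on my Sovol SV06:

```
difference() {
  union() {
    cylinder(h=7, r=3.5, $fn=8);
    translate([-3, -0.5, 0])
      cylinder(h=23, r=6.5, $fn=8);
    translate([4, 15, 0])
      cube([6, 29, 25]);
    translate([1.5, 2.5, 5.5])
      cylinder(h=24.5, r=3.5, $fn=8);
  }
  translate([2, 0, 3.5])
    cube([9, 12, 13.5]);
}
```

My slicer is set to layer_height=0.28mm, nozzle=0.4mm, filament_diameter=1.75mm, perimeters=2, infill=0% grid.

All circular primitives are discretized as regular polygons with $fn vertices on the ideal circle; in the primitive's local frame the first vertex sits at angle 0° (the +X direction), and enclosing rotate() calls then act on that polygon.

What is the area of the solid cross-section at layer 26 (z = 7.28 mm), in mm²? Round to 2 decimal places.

294.74 mm²

At z = 7.28 mm: the cylinder is not intersected at this z (z outside [0, 7]); the cylinder at (-3, -0.5): section is a regular 8-gon, circumradius r=6.5 (area = (8/2)·6.500²·sin(360°/8) = 119.50 mm²); the cube at (4, 15) is present — its section is the full 6×29 rectangle (area 174.00 mm²); the r=3.5 cylinder at (1.5, 2.5) contributes a regular 8-gon of circumradius 3.5 (area = (8/2)·3.500²·sin(360°/8) = 34.65 mm²); Taking the union: the regions partially overlap — summed areas 328.15 mm² minus the doubly-counted overlap 20.24 mm² gives 307.91 mm² — area = 307.91 mm²; the cube at (2, 0) is present — its section is the full 9×12 rectangle (area 108.00 mm²); After the difference (first − rest): starting from that combined region (307.91 mm²), the 9×12 cube at (2, 0) partially overlaps it — only the 13.17 mm² overlap (of its 108.00 mm²) is removed, clipping the outline — area = 294.74 mm². Overall, the cross-section has 2 separate islands. Net area = 294.74 mm².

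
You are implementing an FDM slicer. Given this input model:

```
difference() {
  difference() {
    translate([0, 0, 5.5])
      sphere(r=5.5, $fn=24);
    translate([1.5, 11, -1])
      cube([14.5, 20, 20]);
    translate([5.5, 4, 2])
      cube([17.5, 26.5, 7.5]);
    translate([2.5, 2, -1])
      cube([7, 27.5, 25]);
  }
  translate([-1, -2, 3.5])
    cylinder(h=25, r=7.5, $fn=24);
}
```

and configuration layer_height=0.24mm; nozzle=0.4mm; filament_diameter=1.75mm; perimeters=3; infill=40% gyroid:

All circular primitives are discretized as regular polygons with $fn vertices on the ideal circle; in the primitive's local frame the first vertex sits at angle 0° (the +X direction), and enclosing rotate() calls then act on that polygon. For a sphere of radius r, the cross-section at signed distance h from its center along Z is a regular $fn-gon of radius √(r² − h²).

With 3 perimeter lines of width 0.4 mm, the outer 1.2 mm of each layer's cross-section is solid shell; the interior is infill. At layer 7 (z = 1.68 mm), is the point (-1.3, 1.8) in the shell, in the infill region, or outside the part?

infill

At z = 1.68 mm: the r=5.5 sphere contributes a regular 24-gon of circumradius √(5.5²−3.82²) = 3.957; the cube at (1.5, 11) (footprint 14.5×20) is included at this height; the cube at (5.5, 4) is absent (z outside [2, 9.5]); the cube at (2.5, 2) (footprint 7×27.5) is included at this height; Taking the first minus the rest: starting from the r=5.5 sphere, the 14.5×20 cube at (1.5, 11) misses the remaining region (no effect); the 7×27.5 cube at (2.5, 2) partially overlaps it — only the 0.52 mm² overlap (of its 192.50 mm²) is removed, clipping the outline — 1 connected region; the cylinder at (-1, -2) is absent (z outside [3.5, 28.5]); Subtracting the remaining from the first: none of the subtracted shapes is present at this height, so the result so far is unchanged — 1 connected region. Overall, the cross-section is a single solid region. The nearest boundary edge runs (-2.80, 2.80)→(-1.98, 3.43); distance from the point to it = 1.70 mm. The point is inside the cross-section and 1.70 mm from the nearest boundary — more than the 1.2 mm shell width (3 × 0.4), so it's in the infill interior.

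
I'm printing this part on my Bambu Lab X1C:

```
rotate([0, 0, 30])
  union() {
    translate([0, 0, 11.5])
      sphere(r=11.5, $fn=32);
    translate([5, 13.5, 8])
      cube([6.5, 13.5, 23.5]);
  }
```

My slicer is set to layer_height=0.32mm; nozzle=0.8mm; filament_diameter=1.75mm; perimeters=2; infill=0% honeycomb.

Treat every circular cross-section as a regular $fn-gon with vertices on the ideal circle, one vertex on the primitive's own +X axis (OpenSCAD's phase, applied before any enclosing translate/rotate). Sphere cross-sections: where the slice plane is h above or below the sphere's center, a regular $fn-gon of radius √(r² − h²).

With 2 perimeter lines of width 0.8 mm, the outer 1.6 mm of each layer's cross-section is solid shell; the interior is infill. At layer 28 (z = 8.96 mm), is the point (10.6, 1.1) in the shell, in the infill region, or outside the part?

shell

At z = 8.96 mm: the sphere: section is a regular 32-gon, circumradius = √(r²−h²) = √(11.5²−2.54²) = 11.216; the cube at (5, 13.5) (footprint 6.5×13.5) is included at this height; Taking the union: the 2 present regions are separate (no shared area or edge), so areas and boundary lengths simply add and each stays a separate island — 2 connected regions; (rotated 30° about Z; rotation is an isometry so areas/perimeters/island counts are preserved). Overall, the cross-section has 2 separate islands. Undo the 30° rotation: the query point maps to (9.730, -4.347) in the un-rotated model frame. The nearest boundary edge runs (10.36, -4.29)→(9.33, -6.23); distance from the point to it = 0.53 mm. (Shell/infill is judged within the island containing the point — the largest one.) The point is inside the cross-section, 0.53 mm from the nearest boundary — within the 1.6 mm shell band (2 × 0.8).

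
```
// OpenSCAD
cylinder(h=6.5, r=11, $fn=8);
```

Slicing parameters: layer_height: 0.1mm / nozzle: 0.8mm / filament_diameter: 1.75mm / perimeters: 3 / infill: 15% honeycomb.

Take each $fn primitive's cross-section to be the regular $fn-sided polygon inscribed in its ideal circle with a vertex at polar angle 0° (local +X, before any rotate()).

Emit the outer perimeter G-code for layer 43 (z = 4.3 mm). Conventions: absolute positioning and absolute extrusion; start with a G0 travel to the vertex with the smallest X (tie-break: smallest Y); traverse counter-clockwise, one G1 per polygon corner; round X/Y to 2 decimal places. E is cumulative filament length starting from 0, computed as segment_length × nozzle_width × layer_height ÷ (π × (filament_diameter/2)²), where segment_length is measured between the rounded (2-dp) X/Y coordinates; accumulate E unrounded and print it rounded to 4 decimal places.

G0 X-11.00 Y0.00 Z4.30
G1 X-7.78 Y-7.78 E0.2801
G1 X0.00 Y-11.00 E0.5601
G1 X7.78 Y-7.78 E0.8402
G1 X11.00 Y0.00 E1.1202
G1 X7.78 Y7.78 E1.4003
G1 X0.00 Y11.00 E1.6803
G1 X-7.78 Y7.78 E1.9604
G1 X-11.00 Y0.00 E2.2404

At z = 4.3 mm: the cylinder: section is a regular 8-gon, circumradius r=11. The outline is a single polygon with 8 vertices. Extrusion per mm of travel: 0.8 × 0.1 / (π × 0.875²) = 0.033260. Accumulating E over each segment gives final E = 2.2404.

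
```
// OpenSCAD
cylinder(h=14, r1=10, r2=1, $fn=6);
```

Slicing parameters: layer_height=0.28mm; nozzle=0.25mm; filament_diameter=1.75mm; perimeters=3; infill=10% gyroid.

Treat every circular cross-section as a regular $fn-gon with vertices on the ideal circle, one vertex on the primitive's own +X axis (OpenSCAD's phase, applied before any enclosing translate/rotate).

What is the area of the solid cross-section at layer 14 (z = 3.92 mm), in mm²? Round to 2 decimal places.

145.36 mm²

At z = 3.92 mm: the cone (r1=10→r2=1) has section circumradius 7.480 here — a regular 6-gon (area = (6/2)·7.480²·sin(360°/6) = 145.36 mm²). Overall, the cross-section is a single solid region. Net area = 145.36 mm².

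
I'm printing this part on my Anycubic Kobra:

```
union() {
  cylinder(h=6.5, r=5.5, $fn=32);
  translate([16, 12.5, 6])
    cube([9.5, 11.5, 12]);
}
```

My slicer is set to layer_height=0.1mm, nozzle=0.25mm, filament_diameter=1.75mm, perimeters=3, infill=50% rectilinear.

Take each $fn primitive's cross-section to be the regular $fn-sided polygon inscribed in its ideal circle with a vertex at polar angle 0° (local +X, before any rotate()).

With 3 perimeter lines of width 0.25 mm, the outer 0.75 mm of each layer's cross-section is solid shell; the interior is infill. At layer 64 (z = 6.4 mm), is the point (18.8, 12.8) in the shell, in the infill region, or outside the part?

At z = 6.4 mm: the r=5.5 cylinder gives a regular 32-gon of circumradius 5.5 (constant along its height); the 9.5×11.5 cube at (16, 12.5) contributes its full rectangle; Taking the union: the 2 present regions are separate (no shared area or edge), so areas and boundary lengths simply add and each stays a separate island — 2 connected regions. Overall, the cross-section has 2 separate islands. The nearest boundary edge runs (25.50, 12.50)→(16.00, 12.50); distance from the point to it = 0.30 mm. (Shell/infill is judged within the island containing the point — the largest one.) The point is inside the cross-section, 0.30 mm from the nearest boundary — within the 0.75 mm shell band (3 × 0.25).

shell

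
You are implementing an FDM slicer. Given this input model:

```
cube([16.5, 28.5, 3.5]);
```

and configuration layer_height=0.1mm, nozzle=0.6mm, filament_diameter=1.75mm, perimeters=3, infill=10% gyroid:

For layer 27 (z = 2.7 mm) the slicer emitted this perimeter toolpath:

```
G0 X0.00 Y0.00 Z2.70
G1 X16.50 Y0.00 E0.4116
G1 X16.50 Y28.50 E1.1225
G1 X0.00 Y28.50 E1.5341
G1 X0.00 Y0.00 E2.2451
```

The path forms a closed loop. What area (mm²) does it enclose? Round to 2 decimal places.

Apply the shoelace formula to the sequence of (X, Y) vertices; enclosed area = 470.25 mm².

470.25 mm²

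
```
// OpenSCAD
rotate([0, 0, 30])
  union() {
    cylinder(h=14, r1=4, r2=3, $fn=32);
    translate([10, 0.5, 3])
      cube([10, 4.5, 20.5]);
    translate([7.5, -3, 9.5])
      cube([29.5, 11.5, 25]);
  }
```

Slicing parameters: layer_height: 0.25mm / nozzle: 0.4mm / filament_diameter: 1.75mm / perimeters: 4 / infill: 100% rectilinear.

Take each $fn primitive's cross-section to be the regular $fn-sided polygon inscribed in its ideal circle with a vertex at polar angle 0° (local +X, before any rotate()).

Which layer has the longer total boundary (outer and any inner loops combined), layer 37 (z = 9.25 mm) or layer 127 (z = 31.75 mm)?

Layer 37 (z = 9.25): the cone (r1=4→r2=3) has section circumradius 3.339 here — a regular 32-gon (perimeter = 2·32·3.339·sin(180°/32) = 20.95 mm); the 10×4.5 cube at (10, 0.5) contributes its full rectangle (perimeter 29.00 mm); the cube at (7.5, -3) does not reach this height (z outside [9.5, 34.5]); Taking the union: the 2 present regions are separate (no shared area or edge), so areas and boundary lengths simply add and each stays a separate island — boundary = 49.95 mm; (rotated 30° about Z; rotation is an isometry so areas/perimeters/island counts are preserved). So its perimeter = 49.95 mm. Layer 127 (z = 31.75): the cone does not reach this height (z outside [0, 14]); the cube at (10, 0.5) is absent (z outside [3, 23.5]); the 29.5×11.5 cube at (7.5, -3) contributes its full rectangle (perimeter 82.00 mm); Merging all regions: only the 29.5×11.5 cube at (7.5, -3) is present, so the union is just that shape — boundary = 82.00 mm; (whole slice rotated 30° about Z — lengths, areas and connectivity unchanged). So its perimeter = 82.00 mm. Layer 127 is larger (82.00 vs 49.95 mm).

layer 127 (z = 31.75 mm)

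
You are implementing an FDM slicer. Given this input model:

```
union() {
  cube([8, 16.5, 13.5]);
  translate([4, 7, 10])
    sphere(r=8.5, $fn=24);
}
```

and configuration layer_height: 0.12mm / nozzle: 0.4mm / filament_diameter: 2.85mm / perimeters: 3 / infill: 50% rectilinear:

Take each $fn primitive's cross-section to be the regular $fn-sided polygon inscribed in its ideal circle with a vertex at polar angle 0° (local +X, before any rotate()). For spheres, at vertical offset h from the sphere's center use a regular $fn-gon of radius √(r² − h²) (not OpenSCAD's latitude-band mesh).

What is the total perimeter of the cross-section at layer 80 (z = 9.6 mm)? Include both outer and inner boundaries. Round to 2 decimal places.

At z = 9.6 mm: the cube is present — its section is the full 8×16.5 rectangle (perimeter 49.00 mm); the r=8.5 sphere at (4, 7) contributes a regular 24-gon of circumradius √(8.5²−0.4²) = 8.491 (perimeter = 2·24·8.491·sin(180°/24) = 53.20 mm); Taking the union: the regions partially overlap (shared area 120.90 mm²), so the edge portions inside another operand are dropped and the merged outline is re-measured after clipping — boundary = 56.95 mm. Overall, the cross-section is a single solid region. Total boundary length (outer) = 56.95 mm.

56.95 mm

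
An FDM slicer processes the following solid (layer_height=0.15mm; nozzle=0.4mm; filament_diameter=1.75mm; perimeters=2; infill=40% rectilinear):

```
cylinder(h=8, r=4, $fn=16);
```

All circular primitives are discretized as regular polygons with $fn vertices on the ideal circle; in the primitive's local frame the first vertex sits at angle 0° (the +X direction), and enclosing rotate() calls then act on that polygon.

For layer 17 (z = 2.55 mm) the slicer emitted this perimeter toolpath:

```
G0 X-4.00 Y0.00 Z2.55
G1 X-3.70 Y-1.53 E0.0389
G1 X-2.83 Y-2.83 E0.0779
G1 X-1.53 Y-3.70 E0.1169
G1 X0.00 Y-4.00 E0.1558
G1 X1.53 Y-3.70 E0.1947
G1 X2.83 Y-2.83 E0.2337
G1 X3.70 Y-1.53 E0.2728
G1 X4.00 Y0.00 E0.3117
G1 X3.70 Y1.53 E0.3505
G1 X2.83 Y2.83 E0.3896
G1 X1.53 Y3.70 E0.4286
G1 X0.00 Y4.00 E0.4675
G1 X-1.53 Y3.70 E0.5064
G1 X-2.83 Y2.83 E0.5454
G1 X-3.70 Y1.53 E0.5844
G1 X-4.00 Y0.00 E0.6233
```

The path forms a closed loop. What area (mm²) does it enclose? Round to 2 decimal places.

49.04 mm²

Apply the shoelace formula to the sequence of (X, Y) vertices; enclosed area = 49.04 mm².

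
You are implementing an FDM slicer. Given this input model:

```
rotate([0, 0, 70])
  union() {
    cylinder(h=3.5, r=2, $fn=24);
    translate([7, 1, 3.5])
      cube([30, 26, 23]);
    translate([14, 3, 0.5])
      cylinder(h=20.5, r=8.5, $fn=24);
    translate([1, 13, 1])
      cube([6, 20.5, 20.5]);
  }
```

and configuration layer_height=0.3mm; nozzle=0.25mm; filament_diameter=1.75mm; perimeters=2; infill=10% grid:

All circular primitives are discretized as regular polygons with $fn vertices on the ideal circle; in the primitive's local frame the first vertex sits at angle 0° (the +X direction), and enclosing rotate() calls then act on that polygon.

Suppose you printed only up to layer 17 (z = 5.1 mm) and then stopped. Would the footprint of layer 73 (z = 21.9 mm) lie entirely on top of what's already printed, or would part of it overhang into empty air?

entirely on top

Compare the two slices. At z = 5.1: the cylinder is not intersected at this z (z outside [0, 3.5]); the 30×26 cube at (7, 1) contributes its full rectangle (area 780.00 mm²); the r=8.5 cylinder at (14, 3) contributes a regular 24-gon of circumradius 8.5 (area = (24/2)·8.500²·sin(360°/24) = 224.40 mm²); the 6×20.5 cube at (1, 13) contributes its full rectangle (area 123.00 mm²); Merging all regions: the regions partially overlap — summed areas 1127.40 mm² minus the doubly-counted overlap 138.26 mm² gives 989.14 mm² — area = 989.14 mm²; (whole slice rotated 70° about Z — lengths, areas and connectivity unchanged). At z = 21.9: the cylinder is absent (z outside [0, 3.5]); the cube at (7, 1) (footprint 30×26) is included at this height (area 780.00 mm²); the cylinder at (14, 3) is absent (z outside [0.5, 21]); the cube at (1, 13) does not reach this height (z outside [1, 21.5]); Taking the union: only the 30×26 cube at (7, 1) is present, so the union is just that shape — area = 780.00 mm²; (rotated 70° about Z; rotation is an isometry so areas/perimeters/island counts are preserved). Checking containment: the cross-section at z = 21.9 is a subset of the cross-section at z = 5.1.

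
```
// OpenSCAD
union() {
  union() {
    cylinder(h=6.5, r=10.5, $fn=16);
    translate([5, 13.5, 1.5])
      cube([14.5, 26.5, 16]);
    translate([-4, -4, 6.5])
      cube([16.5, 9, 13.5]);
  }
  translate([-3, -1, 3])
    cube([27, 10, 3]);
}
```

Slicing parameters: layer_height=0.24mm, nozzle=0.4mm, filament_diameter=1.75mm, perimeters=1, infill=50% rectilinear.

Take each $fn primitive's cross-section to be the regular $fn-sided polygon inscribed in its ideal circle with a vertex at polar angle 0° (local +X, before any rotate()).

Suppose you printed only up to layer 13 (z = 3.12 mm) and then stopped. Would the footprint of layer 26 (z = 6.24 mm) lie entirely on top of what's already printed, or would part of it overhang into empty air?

entirely on top

Compare the two slices. At z = 3.12: the r=10.5 cylinder gives a regular 16-gon of circumradius 10.5 (constant along its height) (area = (16/2)·10.500²·sin(360°/16) = 337.53 mm²); the cube at (5, 13.5) (footprint 14.5×26.5) is included at this height (area 384.25 mm²); the cube at (-4, -4) does not reach this height (z outside [6.5, 20]); Combining (union): the 2 present regions are separate (no shared area or edge), so areas and boundary lengths simply add and each stays a separate island — area = 721.78 mm²; the cube at (-3, -1) is present — its section is the full 27×10 rectangle (area 270.00 mm²); Taking the union: the regions partially overlap — summed areas 991.78 mm² minus the doubly-counted overlap 119.99 mm² gives 871.78 mm² — area = 871.78 mm². At z = 6.24: the cylinder: section is a regular 16-gon, circumradius r=10.5 (area = (16/2)·10.500²·sin(360°/16) = 337.53 mm²); the 14.5×26.5 cube at (5, 13.5) contributes its full rectangle (area 384.25 mm²); the cube at (-4, -4) is absent (z outside [6.5, 20]); Combining (union): the 2 present regions are separate (no shared area or edge), so areas and boundary lengths simply add and each stays a separate island — area = 721.78 mm²; the cube at (-3, -1) is not intersected at this z (z outside [3, 6]); Combining (union): only the result so far is present, so the union is just that shape — area = 721.78 mm². Checking containment: the cross-section at z = 6.24 is a subset of the cross-section at z = 3.12.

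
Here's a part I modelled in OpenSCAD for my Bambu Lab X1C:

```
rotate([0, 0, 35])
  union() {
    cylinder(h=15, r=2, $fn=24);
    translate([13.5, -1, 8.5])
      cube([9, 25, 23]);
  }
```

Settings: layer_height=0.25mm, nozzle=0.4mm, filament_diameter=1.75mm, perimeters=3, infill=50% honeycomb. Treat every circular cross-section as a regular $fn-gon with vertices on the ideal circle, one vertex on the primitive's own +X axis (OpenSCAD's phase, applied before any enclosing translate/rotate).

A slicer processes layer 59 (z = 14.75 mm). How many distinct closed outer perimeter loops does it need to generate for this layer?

At z = 14.75 mm: the r=2 cylinder contributes a regular 24-gon of circumradius 2; the cube at (13.5, -1) is present — its section is the full 9×25 rectangle; Combining (union): the 2 present regions are separate (no shared area or edge), so areas and boundary lengths simply add and each stays a separate island — 2 connected regions; (rotated 35° about Z; rotation is an isometry so areas/perimeters/island counts are preserved). The result has 2 disconnected regions.

2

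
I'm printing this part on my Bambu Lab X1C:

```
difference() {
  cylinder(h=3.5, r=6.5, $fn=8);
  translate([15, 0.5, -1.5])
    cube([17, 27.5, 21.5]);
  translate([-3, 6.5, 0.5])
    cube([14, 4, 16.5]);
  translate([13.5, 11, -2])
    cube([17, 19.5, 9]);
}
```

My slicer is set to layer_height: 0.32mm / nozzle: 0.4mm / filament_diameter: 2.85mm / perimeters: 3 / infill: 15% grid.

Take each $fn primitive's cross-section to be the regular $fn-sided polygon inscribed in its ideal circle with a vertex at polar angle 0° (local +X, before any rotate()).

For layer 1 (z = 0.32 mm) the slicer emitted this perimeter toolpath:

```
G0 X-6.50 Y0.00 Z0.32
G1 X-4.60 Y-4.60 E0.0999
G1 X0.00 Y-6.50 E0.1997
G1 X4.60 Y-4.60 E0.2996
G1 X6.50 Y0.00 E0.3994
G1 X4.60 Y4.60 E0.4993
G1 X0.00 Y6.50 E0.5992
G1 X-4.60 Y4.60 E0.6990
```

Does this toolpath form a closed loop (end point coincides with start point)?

Start point (G0): (-6.50, 0.00). End point (last G1): the path does not return to the start — open.

no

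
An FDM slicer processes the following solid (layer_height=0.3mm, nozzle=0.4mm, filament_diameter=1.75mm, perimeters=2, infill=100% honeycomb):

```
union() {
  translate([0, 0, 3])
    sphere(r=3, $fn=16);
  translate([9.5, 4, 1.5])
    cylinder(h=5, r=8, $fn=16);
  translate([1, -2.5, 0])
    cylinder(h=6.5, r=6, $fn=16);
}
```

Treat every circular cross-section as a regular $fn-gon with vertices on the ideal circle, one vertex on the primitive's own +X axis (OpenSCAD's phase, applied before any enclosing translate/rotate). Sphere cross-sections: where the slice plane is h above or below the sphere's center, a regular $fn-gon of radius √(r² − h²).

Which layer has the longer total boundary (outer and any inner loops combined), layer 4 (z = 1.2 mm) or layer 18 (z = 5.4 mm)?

layer 18 (z = 5.4 mm)

Layer 4 (z = 1.2): the r=3 sphere slices to a regular 16-gon of circumradius 2.400 (√(r²−h²) with h=1.8 from center) (perimeter = 2·16·2.400·sin(180°/16) = 14.98 mm); the cylinder at (9.5, 4) does not reach this height (z outside [1.5, 6.5]); the r=6 cylinder at (1, -2.5) contributes a regular 16-gon of circumradius 6 (perimeter = 2·16·6.000·sin(180°/16) = 37.46 mm); Merging all regions: the r=3 sphere lies entirely inside the r=6 cylinder at (1, -2.5), so the union is just the r=6 cylinder at (1, -2.5) — boundary = 37.46 mm. So its perimeter = 37.46 mm. Layer 18 (z = 5.4): the sphere: section is a regular 16-gon, circumradius = √(r²−h²) = √(3²−2.4²) = 1.800 (perimeter = 2·16·1.800·sin(180°/16) = 11.24 mm); the r=8 cylinder at (9.5, 4) gives a regular 16-gon of circumradius 8 (constant along its height) (perimeter = 2·16·8.000·sin(180°/16) = 49.94 mm); the cylinder at (1, -2.5): section is a regular 16-gon, circumradius r=6 (perimeter = 2·16·6.000·sin(180°/16) = 37.46 mm); Taking the union: the regions partially overlap (shared area 28.29 mm²), so the edge portions inside another operand are dropped and the merged outline is re-measured after clipping — boundary = 68.58 mm. So its perimeter = 68.58 mm. Layer 18 is larger (68.58 vs 37.46 mm).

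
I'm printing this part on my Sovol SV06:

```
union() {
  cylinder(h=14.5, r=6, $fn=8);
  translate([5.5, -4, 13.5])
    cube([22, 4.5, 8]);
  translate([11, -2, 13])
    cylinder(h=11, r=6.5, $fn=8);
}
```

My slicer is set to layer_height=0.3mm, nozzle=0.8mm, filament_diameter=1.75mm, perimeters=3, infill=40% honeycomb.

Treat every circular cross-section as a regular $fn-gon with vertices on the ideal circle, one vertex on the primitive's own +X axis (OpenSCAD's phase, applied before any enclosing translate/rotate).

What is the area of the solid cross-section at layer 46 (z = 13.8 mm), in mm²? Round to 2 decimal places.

At z = 13.8 mm: the r=6 cylinder contributes a regular 8-gon of circumradius 6 (area = (8/2)·6.000²·sin(360°/8) = 101.82 mm²); the 22×4.5 cube at (5.5, -4) contributes its full rectangle (area 99.00 mm²); the r=6.5 cylinder at (11, -2) contributes a regular 8-gon of circumradius 6.5 (area = (8/2)·6.500²·sin(360°/8) = 119.50 mm²); Taking the union: the regions partially overlap — summed areas 320.32 mm² minus the doubly-counted overlap 53.76 mm² gives 266.56 mm² — area = 266.56 mm². Overall, the cross-section is a single solid region. Net area = 266.56 mm².

266.56 mm²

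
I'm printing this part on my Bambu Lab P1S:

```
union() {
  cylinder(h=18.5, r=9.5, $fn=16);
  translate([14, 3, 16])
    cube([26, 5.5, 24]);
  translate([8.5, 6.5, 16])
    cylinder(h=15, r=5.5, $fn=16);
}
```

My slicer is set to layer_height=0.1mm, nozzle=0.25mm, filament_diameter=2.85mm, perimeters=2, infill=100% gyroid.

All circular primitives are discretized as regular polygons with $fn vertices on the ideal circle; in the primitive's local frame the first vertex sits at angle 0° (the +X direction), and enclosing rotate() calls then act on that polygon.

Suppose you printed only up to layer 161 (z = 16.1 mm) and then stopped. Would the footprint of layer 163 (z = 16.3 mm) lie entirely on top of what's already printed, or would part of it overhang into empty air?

Compare the two slices. At z = 16.1: the cylinder: section is a regular 16-gon, circumradius r=9.5 (area = (16/2)·9.500²·sin(360°/16) = 276.30 mm²); the 26×5.5 cube at (14, 3) contributes its full rectangle (area 143.00 mm²); the r=5.5 cylinder at (8.5, 6.5) gives a regular 16-gon of circumradius 5.5 (constant along its height) (area = (16/2)·5.500²·sin(360°/16) = 92.61 mm²); Taking the union: the regions partially overlap — summed areas 511.91 mm² minus the doubly-counted overlap 27.35 mm² gives 484.56 mm² — area = 484.56 mm². At z = 16.3: the cylinder: section is a regular 16-gon, circumradius r=9.5 (area = (16/2)·9.500²·sin(360°/16) = 276.30 mm²); the cube at (14, 3) is present — its section is the full 26×5.5 rectangle (area 143.00 mm²); the r=5.5 cylinder at (8.5, 6.5) contributes a regular 16-gon of circumradius 5.5 (area = (16/2)·5.500²·sin(360°/16) = 92.61 mm²); Taking the union: the regions partially overlap — summed areas 511.91 mm² minus the doubly-counted overlap 27.35 mm² gives 484.56 mm² — area = 484.56 mm². Checking containment: the cross-section at z = 16.3 is a subset of the cross-section at z = 16.1.

entirely on top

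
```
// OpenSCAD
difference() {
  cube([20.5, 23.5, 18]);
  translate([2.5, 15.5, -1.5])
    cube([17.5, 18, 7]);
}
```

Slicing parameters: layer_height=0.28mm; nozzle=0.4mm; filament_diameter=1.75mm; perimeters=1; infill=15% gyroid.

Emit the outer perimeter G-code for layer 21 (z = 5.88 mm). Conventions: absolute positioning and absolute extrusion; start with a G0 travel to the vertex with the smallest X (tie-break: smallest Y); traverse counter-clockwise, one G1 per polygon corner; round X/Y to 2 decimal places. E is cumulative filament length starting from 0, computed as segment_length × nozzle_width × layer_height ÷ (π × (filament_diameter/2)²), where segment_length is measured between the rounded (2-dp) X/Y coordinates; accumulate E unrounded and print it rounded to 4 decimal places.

G0 X0.00 Y0.00 Z5.88
G1 X20.50 Y0.00 E0.9546
G1 X20.50 Y23.50 E2.0488
G1 X0.00 Y23.50 E3.0034
G1 X0.00 Y0.00 E4.0976

At z = 5.88 mm: the cube is present — its section is the full 20.5×23.5 rectangle; the cube at (2.5, 15.5) does not reach this height (z outside [-1.5, 5.5]); After the difference (first − rest): none of the subtracted shapes is present at this height, so the 20.5×23.5 cube is unchanged — 1 connected region. The outline is a single polygon with 4 vertices. Extrusion per mm of travel: 0.4 × 0.28 / (π × 0.875²) = 0.046564. Accumulating E over each segment gives final E = 4.0976.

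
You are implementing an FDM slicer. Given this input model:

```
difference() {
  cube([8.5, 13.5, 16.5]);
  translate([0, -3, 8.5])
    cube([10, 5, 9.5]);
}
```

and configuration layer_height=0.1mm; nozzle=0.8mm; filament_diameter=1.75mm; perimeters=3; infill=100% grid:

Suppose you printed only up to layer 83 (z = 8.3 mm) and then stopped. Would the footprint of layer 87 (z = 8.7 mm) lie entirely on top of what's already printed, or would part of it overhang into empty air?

entirely on top

Compare the two slices. At z = 8.3: the cube (footprint 8.5×13.5) is included at this height (area 114.75 mm²); the cube at (0, -3) is absent (z outside [8.5, 18]); Subtracting the remaining from the first: none of the subtracted shapes is present at this height, so the 8.5×13.5 cube is unchanged — area = 114.75 mm². At z = 8.7: the cube (footprint 8.5×13.5) is included at this height (area 114.75 mm²); the cube at (0, -3) is present — its section is the full 10×5 rectangle (area 50.00 mm²); Subtracting the remaining from the first: starting from the 8.5×13.5 cube (114.75 mm²), the 10×5 cube at (0, -3) partially overlaps it — only the 17.00 mm² overlap (of its 50.00 mm²) is removed, clipping the outline — area = 97.75 mm². Checking containment: the cross-section at z = 8.7 is a subset of the cross-section at z = 8.3.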